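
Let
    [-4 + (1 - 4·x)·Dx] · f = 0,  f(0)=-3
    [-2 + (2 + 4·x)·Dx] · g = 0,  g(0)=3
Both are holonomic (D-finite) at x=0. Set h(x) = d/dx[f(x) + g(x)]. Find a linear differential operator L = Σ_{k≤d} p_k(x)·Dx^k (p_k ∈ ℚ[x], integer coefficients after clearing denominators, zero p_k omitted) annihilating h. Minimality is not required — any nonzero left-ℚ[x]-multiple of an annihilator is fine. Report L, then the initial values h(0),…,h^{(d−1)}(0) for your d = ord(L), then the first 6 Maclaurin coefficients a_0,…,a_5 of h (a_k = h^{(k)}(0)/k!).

f: a_k = -3, -12, -48, -192, -768, -3072, …
g: a_k = 3, 3, -3/2, 3/2, -15/8, 21/8, …
Sum ⇒ L₀ = lclm(L_f,L_g) in ℚ(x)⟨Dx⟩.
Differentiate: ansatz ord ≤ ord L₀ ⇒ L.
L = (-40 - 32·x) + (-31 - 136·x - 112·x^2)·Dx + (3 - 2·x - 32·x^2 - 32·x^3)·Dx^2  (order 2).
h: a_k = -9, -99, -1143/2, -6159/2, -122775/8, -590013/8, …
ICs: h(0) = -9, h′(0) = -99.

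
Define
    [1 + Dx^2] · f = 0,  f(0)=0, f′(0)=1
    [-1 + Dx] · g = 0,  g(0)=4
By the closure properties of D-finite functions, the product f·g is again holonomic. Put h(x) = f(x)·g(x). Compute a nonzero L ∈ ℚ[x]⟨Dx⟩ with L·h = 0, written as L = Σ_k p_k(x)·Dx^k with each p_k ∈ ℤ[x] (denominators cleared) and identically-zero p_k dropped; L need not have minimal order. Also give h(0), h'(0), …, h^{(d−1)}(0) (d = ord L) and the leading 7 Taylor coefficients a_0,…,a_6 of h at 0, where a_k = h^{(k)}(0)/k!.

f: a_k = 0, 1, 0, -1/6, 0, 1/120, 0, …
g: a_k = 4, 4, 2, 2/3, 1/6, 1/30, 1/180, …
f·g: L₀ = L_f ⊗_s L_g, ord ≤ 2·1.
L = 2 - 2·Dx + Dx^2  (order 2).
h: a_k = 0, 4, 4, 4/3, 0, -2/15, -2/45, …
ICs: h(0) = 0, h′(0) = 4.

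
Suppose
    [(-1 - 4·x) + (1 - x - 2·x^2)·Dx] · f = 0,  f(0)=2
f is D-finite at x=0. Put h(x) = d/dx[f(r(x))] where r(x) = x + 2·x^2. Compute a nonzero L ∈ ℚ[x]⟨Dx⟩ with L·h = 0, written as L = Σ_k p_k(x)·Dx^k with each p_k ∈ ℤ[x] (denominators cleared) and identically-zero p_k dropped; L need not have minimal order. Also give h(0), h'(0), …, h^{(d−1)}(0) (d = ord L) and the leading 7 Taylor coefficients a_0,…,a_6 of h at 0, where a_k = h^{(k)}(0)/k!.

L = (10 + 72·x + 240·x^2 + 544·x^3 + 1344·x^4 + 1920·x^5 + 1280·x^6) + (-1 - 7·x - 12·x^2 + 32·x^3 + 200·x^4 + 384·x^5 + 448·x^6 + 256·x^7)·Dx  (order 1).
h: a_k = 2, 20, 102, 424, 1690, 6684, 25102, …
ICs: h(0) = 2.

f: a_k = 2, 2, 6, 10, 22, 42, 86, …
f∘r: x↦r, Dx↦Dx/r' in L_f ⇒ L₀.
h=h₀': d/dx-closure on L₀ ⇒ L.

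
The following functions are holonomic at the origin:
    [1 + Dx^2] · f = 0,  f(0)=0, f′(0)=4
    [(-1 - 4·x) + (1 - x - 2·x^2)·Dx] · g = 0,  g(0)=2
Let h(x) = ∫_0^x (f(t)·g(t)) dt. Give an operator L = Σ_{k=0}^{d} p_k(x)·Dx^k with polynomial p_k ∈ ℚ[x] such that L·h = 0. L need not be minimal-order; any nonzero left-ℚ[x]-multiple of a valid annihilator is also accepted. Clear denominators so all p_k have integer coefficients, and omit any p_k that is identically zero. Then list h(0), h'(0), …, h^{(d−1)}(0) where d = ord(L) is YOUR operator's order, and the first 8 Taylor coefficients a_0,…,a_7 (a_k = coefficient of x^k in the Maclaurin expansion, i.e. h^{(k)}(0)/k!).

f: a_k = 0, 4, 0, -2/3, 0, 1/30, 0, -1/1260, …
g: a_k = 2, 2, 6, 10, 22, 42, 86, 170, …
h₀=f·g: eliminate ⇒ L₀, order ≤ 2·1.
∫: right-multiply L₀ by Dx.
L = (3 + x + 2·x^2)·Dx + (2 + 8·x)·Dx^2 + (-1 + x + 2·x^2)·Dx^3  (order 3).
h: a_k = 0, 0, 4, 8/3, 17/3, 116/15, 1261/90, 807/35, …
ICs: h(0) = 0, h′(0) = 0, h′′(0) = 8.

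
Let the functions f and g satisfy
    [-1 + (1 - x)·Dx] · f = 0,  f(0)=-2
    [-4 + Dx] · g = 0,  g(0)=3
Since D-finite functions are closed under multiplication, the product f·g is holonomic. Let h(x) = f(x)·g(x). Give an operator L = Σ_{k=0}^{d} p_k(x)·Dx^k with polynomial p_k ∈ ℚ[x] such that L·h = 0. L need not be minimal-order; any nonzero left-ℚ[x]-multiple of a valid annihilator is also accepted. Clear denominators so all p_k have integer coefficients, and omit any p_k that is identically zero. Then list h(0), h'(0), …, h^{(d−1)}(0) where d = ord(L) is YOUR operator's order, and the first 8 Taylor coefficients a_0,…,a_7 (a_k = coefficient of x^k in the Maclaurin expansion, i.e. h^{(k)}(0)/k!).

L = (5 - 4·x) + (-1 + x)·Dx  (order 1).
h: a_k = -6, -30, -78, -142, -206, -1286/5, -874/3, -32638/105, …
ICs: h(0) = -6.

f: a_k = -2, -2, -2, -2, -2, -2, -2, -2, …
g: a_k = 3, 12, 24, 32, 32, 128/5, 256/15, 1024/105, …
Product ⇒ symmetric product L₀, ord ≤ 1.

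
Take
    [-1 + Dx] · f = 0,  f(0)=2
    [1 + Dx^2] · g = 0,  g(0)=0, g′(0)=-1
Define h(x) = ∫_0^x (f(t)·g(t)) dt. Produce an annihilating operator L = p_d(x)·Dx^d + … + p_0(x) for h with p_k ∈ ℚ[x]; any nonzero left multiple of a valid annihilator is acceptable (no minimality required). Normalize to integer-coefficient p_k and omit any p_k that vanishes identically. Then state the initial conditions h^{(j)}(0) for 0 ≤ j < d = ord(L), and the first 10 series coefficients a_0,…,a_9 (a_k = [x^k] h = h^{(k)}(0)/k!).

f: a_k = 2, 2, 1, 1/3, 1/12, 1/60, 1/360, 1/2520, 1/20160, 1/181440, …
g: a_k = 0, -1, 0, 1/6, 0, -1/120, 0, 1/5040, 0, -1/362880, …
Product ⇒ symmetric product L₀, ord ≤ 2.
h=∫h₀ ⇒ L = L₀·Dx.
L = 2·Dx - 2·Dx^2 + Dx^3  (order 3).
h: a_k = 0, 0, -1, -2/3, -1/6, 0, 1/90, 1/315, 1/2520, 0, …
ICs: h(0) = 0, h′(0) = 0, h′′(0) = -2.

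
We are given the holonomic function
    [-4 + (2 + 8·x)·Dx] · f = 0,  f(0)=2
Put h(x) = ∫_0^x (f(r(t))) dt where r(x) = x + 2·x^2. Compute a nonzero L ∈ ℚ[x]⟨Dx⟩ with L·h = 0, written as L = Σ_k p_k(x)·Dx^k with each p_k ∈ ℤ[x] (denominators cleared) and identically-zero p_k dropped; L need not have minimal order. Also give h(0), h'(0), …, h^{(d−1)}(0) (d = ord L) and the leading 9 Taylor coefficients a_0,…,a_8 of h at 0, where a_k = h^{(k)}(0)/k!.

f: a_k = 2, 4, -4, 8, -20, 56, -168, 528, -1716, …
h₀=f(r): pull back L_f along r ⇒ L₀.
∫: right-multiply L₀ by Dx.
L = (-2 - 8·x)·Dx + (1 + 4·x + 8·x^2)·Dx^2  (order 2).
h: a_k = 0, 2, 2, 4/3, -2, 12/5, -4/3, -24/7, 14, …
ICs: h(0) = 0, h′(0) = 2.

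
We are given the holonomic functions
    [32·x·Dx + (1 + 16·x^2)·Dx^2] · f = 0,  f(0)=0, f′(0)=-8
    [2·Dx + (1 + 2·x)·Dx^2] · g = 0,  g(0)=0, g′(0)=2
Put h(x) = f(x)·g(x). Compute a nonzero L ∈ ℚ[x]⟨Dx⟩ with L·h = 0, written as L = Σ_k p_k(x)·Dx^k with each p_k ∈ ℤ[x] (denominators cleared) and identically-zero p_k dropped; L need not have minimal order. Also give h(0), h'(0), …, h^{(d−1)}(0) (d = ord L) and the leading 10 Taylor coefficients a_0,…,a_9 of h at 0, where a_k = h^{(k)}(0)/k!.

f: a_k = 0, -8, 0, 128/3, 0, -2048/5, 0, 32768/7, 0, -524288/9, …
g: a_k = 0, 2, -2, 8/3, -4, 32/5, -32/3, 128/7, -32, 512/9, …
L₀ := L_f ⊗_s L_g (sym. prod.), ord ≤ 4.
L = (2304 + 8960·x + 114688·x^2 + 552960·x^3 + 983040·x^4 + 851968·x^5 + 1048576·x^7)·Dx + (1032 + 14720·x + 111872·x^2 + 616448·x^3 + 1884160·x^4 + 3047424·x^5 + 2293760·x^6 + 1572864·x^7 + 3670016·x^8)·Dx^2 + (72 + 2512·x + 19968·x^2 + 99072·x^3 + 393216·x^4 + 1019904·x^5 + 1572864·x^6 + 1376256·x^7 + 1572864·x^8 + 2097152·x^9)·Dx^3 + (17 + 132·x + 964·x^2 + 4864·x^3 + 18432·x^4 + 55296·x^5 + 129024·x^6 + 196608·x^7 + 196608·x^8 + 262144·x^9 + 262144·x^10)·Dx^4  (order 4).
h: a_k = 0, 0, -16, 16, 64, -160/3, -34048/45, 11008/15, 41984/5, -2495744/315, …
ICs: h(0) = 0, h′(0) = 0, h′′(0) = -32, h′′′(0) = 96.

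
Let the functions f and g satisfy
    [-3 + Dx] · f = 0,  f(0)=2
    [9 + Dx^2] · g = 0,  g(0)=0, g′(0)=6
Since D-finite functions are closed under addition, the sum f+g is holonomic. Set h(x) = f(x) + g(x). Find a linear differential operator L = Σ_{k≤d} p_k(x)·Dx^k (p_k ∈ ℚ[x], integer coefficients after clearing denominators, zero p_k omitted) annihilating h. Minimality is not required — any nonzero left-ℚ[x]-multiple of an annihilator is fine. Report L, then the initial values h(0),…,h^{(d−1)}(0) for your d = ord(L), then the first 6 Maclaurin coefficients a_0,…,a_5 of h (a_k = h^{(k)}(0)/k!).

L = -27 + 9·Dx - 3·Dx^2 + Dx^3  (order 3).
h: a_k = 2, 12, 9, 0, 27/4, 81/10, …
ICs: h(0) = 2, h′(0) = 12, h′′(0) = 18.

f: a_k = 2, 6, 9, 9, 27/4, 81/20, …
g: a_k = 0, 6, 0, -9, 0, 81/20, …
Sum ⇒ L₀ = lclm(L_f,L_g) in ℚ(x)⟨Dx⟩.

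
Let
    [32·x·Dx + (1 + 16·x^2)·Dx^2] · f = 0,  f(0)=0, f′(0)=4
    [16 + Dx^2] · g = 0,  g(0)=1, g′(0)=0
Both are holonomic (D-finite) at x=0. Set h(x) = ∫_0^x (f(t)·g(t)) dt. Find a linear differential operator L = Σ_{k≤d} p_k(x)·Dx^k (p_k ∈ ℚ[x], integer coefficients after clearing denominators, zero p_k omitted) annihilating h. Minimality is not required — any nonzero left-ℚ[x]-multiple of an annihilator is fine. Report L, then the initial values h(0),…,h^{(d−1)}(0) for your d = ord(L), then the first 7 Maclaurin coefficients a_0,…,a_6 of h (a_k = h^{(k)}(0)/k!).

L = (1280 + 53248·x^2 + 360448·x^4 + 2097152·x^6 + 8388608·x^8)·Dx + (1536·x + 40960·x^3 + 393216·x^5 + 2097152·x^7)·Dx^2 + (96 + 4096·x^2 + 36864·x^4 + 262144·x^6 + 1048576·x^8)·Dx^3 + (96·x + 2560·x^3 + 24576·x^5 + 131072·x^7)·Dx^4 + (1 + 48·x^2 + 896·x^4 + 8192·x^6 + 32768·x^8)·Dx^5  (order 5).
h: a_k = 0, 0, 2, 0, -40/3, 0, 3136/45, …
ICs: h(0) = 0, h′(0) = 0, h′′(0) = 4, h′′′(0) = 0, h′′′′(0) = -320.

f: a_k = 0, 4, 0, -64/3, 0, 1024/5, 0, …
g: a_k = 1, 0, -8, 0, 32/3, 0, -256/45, …
Product ⇒ symmetric product L₀, ord ≤ 4.
h=∫₀ˣh₀: take L = L₀·Dx.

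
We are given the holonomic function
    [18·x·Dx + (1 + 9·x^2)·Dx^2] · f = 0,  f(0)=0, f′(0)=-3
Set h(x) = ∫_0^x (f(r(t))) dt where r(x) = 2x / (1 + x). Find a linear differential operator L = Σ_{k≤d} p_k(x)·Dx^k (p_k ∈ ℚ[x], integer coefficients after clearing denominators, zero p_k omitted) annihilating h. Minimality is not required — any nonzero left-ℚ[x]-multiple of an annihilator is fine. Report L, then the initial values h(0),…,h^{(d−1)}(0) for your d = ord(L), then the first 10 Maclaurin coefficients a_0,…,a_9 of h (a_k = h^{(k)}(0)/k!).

L = (2 + 74·x)·Dx^2 + (1 + 2·x + 37·x^2)·Dx^3  (order 3).
h: a_k = 0, 0, -3, 2, 33/2, -42, -941/5, 7062/7, 62079/28, -75670/3, …
ICs: h(0) = 0, h′(0) = 0, h′′(0) = -6.

f: a_k = 0, -3, 0, 9, 0, -243/5, 0, 2187/7, 0, -2187, …
L₀ from L_f via x↦r, Dx↦r'^{-1}Dx.
h=∫h₀ ⇒ L = L₀·Dx.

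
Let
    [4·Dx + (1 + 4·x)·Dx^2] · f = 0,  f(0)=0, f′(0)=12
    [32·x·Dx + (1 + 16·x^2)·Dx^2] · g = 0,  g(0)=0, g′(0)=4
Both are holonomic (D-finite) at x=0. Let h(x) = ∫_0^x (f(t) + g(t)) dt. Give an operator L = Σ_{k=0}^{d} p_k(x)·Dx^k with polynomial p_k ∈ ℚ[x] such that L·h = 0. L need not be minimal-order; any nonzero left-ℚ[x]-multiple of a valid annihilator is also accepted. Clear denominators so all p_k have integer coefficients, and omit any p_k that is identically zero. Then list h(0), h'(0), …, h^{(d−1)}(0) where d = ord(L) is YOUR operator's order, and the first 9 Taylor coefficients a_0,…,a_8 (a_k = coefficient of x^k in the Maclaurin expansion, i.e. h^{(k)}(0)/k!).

L = (-32 - 384·x + 1536·x^2 + 2048·x^3)·Dx^2 + (-16 - 64·x + 3072·x^3 + 4096·x^4)·Dx^3 + (-1 + 4·x + 32·x^2 + 128·x^3 + 768·x^4 + 1024·x^5)·Dx^4  (order 4).
h: a_k = 0, 0, 8, -8, 32/3, -192/5, 2048/15, -2048/7, 4096/7, …
ICs: h(0) = 0, h′(0) = 0, h′′(0) = 16, h′′′(0) = -48.

f: a_k = 0, 12, -24, 64, -192, 3072/5, -2048, 49152/7, -24576, …
g: a_k = 0, 4, 0, -64/3, 0, 1024/5, 0, -16384/7, 0, …
Sum ⇒ L₀ = lclm(L_f,L_g) in ℚ(x)⟨Dx⟩.
h=∫h₀ ⇒ L = L₀·Dx.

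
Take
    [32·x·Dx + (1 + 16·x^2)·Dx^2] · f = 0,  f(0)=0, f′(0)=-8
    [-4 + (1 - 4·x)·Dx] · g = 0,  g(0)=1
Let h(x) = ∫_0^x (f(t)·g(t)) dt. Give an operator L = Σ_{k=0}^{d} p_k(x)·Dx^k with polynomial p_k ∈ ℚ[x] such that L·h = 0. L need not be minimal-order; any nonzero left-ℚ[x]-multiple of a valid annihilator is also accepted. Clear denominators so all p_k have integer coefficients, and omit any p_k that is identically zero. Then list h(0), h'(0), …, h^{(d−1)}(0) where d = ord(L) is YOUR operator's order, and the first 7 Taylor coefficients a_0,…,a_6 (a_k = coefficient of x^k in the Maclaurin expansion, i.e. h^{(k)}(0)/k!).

L = 128·x·Dx + (8 - 32·x + 256·x^2)·Dx^2 + (-1 + 4·x - 16·x^2 + 64·x^3)·Dx^3  (order 3).
h: a_k = 0, 0, -4, -32/3, -64/3, -1024/15, -13312/45, …
ICs: h(0) = 0, h′(0) = 0, h′′(0) = -8.

f: a_k = 0, -8, 0, 128/3, 0, -2048/5, 0, …
g: a_k = 1, 4, 16, 64, 256, 1024, 4096, …
f·g: L₀ = L_f ⊗_s L_g, ord ≤ 2·1.
h=∫h₀ ⇒ L = L₀·Dx.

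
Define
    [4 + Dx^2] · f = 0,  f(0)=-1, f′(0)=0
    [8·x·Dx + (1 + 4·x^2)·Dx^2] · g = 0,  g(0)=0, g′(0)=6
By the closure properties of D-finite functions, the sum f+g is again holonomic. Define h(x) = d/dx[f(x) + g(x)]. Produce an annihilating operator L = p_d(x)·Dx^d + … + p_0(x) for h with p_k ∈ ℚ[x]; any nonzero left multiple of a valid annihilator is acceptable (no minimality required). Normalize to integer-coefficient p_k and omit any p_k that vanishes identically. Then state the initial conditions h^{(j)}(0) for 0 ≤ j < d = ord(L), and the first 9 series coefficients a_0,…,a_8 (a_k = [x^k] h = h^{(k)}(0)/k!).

f: a_k = -1, 0, 2, 0, -2/3, 0, 4/45, 0, -2/315, …
g: a_k = 0, 6, 0, -8, 0, 96/5, 0, -384/7, 0, …
L₀ := lclm(L_f,L_g); ord L₀ ≤ 2+2.
h=h₀': d/dx-closure on L₀ ⇒ L.
L = (-352·x + 1792·x^3 + 512·x^5) + (-4 + 112·x^2 + 576·x^4 + 256·x^6)·Dx + (-88·x + 448·x^3 + 128·x^5)·Dx^2 + (-1 + 28·x^2 + 144·x^4 + 64·x^6)·Dx^3  (order 3).
h: a_k = 6, 4, -24, -8/3, 96, 8/15, -384, -16/315, 1536, …
ICs: h(0) = 6, h′(0) = 4, h′′(0) = -48.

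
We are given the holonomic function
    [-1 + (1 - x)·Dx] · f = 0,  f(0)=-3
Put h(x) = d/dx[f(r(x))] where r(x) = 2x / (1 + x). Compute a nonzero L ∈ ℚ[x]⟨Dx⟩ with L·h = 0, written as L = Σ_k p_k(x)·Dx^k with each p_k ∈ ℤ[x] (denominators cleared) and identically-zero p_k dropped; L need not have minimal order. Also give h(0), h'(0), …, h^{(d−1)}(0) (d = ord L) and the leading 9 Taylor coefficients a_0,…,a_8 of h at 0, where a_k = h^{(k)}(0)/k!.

f: a_k = -3, -3, -3, -3, -3, -3, -3, -3, -3, …
Change of var in L_f (x↦r) gives L₀.
Differentiate: ansatz ord ≤ ord L₀ ⇒ L.
L = 2 + (-1 + x)·Dx  (order 1).
h: a_k = -6, -12, -18, -24, -30, -36, -42, -48, -54, …
ICs: h(0) = -6.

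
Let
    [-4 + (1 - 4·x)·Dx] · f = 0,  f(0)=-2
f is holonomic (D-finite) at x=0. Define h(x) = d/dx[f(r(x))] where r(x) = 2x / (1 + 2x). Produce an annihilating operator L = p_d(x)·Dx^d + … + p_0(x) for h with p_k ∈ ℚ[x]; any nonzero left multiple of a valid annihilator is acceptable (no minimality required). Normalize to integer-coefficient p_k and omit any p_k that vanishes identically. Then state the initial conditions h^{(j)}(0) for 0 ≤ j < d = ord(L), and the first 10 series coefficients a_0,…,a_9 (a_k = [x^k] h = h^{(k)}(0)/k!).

f: a_k = -2, -8, -32, -128, -512, -2048, -8192, -32768, -131072, -524288, …
f∘r: x↦r, Dx↦Dx/r' in L_f ⇒ L₀.
Differentiate: ansatz ord ≤ ord L₀ ⇒ L.
L = 12 + (-1 + 6·x)·Dx  (order 1).
h: a_k = -16, -192, -1728, -13824, -103680, -746496, -5225472, -35831808, -241864704, -1612431360, …
ICs: h(0) = -16.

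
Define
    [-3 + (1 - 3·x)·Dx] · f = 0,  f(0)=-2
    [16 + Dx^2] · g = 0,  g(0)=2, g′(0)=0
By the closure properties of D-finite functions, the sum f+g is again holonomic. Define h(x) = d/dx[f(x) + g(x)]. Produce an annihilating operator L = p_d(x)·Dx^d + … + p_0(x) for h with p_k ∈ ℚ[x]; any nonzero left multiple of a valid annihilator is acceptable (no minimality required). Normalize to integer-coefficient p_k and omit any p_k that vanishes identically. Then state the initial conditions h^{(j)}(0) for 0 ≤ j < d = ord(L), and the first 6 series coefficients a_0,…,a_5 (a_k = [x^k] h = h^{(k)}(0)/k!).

L = (5952 - 4608·x + 6912·x^2) + (-560 + 2448·x - 3456·x^2 + 3456·x^3)·Dx + (372 - 288·x + 432·x^2)·Dx^2 + (-35 + 153·x - 216·x^2 + 216·x^3)·Dx^3  (order 3).
h: a_k = -6, -68, -162, -1688/3, -2430, -132244/15, …
ICs: h(0) = -6, h′(0) = -68, h′′(0) = -324.

f: a_k = -2, -6, -18, -54, -162, -486, …
g: a_k = 2, 0, -16, 0, 64/3, 0, …
Sum ⇒ L₀ = lclm(L_f,L_g) in ℚ(x)⟨Dx⟩.
Derive L from L₀ (diff closure).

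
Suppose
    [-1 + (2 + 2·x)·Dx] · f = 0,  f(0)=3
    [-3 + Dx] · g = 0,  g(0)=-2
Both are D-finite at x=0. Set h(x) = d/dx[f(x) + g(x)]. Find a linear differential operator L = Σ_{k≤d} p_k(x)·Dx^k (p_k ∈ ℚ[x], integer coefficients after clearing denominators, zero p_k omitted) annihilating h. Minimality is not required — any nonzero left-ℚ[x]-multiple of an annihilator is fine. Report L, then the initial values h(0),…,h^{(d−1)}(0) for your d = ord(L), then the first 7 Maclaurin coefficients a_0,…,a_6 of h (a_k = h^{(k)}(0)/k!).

f: a_k = 3, 3/2, -3/8, 3/16, -15/128, 21/256, -63/1024, …
g: a_k = -2, -6, -9, -9, -27/4, -81/20, -81/40, …
Sum ⇒ L₀ = lclm(L_f,L_g) in ℚ(x)⟨Dx⟩.
Derive L from L₀ (diff closure).
L = (-27 - 18·x) + (-33 - 72·x - 36·x^2)·Dx + (14 + 26·x + 12·x^2)·Dx^2  (order 2).
h: a_k = -9/2, -75/4, -423/16, -879/32, -5079/256, -32049/2560, -58743/10240, …
ICs: h(0) = -9/2, h′(0) = -75/4.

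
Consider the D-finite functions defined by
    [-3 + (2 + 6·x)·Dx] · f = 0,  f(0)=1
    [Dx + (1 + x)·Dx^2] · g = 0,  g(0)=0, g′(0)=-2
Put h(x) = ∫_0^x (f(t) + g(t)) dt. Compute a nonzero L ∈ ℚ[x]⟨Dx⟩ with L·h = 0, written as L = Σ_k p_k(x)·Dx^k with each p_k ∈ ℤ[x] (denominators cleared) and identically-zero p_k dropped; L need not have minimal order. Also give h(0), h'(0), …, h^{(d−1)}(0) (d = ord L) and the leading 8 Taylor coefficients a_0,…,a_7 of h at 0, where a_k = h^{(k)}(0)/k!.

L = (-15 + 9·x)·Dx^2 + (-19 - 6·x + 45·x^2)·Dx^3 + (-2 - 2·x + 18·x^2 + 18·x^3)·Dx^4  (order 4).
h: a_k = 0, 1, -1/4, -1/24, 49/192, -341/640, 7993/7680, -44903/21504, …
ICs: h(0) = 0, h′(0) = 1, h′′(0) = -1/2, h′′′(0) = -1/4.

f: a_k = 1, 3/2, -9/8, 27/16, -405/128, 1701/256, -15309/1024, 72171/2048, …
g: a_k = 0, -2, 1, -2/3, 1/2, -2/5, 1/3, -2/7, …
f+g: L₀ = lclm(L_f,L_g), ord ≤ 1+2.
h=∫₀ˣh₀: take L = L₀·Dx.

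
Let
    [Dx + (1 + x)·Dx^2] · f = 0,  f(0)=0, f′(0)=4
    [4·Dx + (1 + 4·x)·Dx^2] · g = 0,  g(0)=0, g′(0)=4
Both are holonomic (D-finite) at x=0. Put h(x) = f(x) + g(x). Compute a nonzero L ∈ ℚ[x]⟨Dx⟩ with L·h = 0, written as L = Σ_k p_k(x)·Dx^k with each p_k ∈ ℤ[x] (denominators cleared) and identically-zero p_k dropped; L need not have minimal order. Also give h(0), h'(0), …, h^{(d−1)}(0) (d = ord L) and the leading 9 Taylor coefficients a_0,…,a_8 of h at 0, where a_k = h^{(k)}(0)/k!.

L = 8·Dx + (10 + 16·x)·Dx^2 + (1 + 5·x + 4·x^2)·Dx^3  (order 3).
h: a_k = 0, 8, -10, 68/3, -65, 1028/5, -2050/3, 16388/7, -16385/2, …
ICs: h(0) = 0, h′(0) = 8, h′′(0) = -20.

f: a_k = 0, 4, -2, 4/3, -1, 4/5, -2/3, 4/7, -1/2, …
g: a_k = 0, 4, -8, 64/3, -64, 1024/5, -2048/3, 16384/7, -8192, …
L₀ := lclm(L_f,L_g); ord L₀ ≤ 2+2.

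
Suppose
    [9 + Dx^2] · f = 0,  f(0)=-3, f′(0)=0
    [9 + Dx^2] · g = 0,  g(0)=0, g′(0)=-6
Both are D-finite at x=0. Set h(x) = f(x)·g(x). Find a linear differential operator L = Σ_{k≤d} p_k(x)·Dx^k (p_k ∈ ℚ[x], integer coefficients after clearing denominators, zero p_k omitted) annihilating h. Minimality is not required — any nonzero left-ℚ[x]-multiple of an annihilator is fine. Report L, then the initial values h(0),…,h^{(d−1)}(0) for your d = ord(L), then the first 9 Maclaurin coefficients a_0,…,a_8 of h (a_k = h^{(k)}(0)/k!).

f: a_k = -3, 0, 27/2, 0, -81/8, 0, 243/80, 0, -2187/4480, …
g: a_k = 0, -6, 0, 9, 0, -81/20, 0, 243/280, 0, …
L₀ := L_f ⊗_s L_g (sym. prod.), ord ≤ 4.
L = 36·Dx + Dx^3  (order 3).
h: a_k = 0, 18, 0, -108, 0, 972/5, 0, -5832/35, 0, …
ICs: h(0) = 0, h′(0) = 18, h′′(0) = 0.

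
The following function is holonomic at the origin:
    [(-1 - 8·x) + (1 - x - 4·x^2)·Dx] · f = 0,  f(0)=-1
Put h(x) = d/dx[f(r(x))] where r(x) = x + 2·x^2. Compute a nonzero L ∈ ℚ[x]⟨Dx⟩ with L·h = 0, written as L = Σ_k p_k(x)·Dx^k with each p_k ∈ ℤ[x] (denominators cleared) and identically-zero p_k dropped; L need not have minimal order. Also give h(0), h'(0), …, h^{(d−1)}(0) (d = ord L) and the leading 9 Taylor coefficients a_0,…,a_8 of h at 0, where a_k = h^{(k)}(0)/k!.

f: a_k = -1, -1, -5, -9, -29, -65, -181, -441, -1165, …
h₀=f(r): pull back L_f along r ⇒ L₀.
Derive L from L₀ (diff closure).
L = (14 + 20·x + 120·x^2 + 320·x^3 + 320·x^4) + (-1 - 3·x + 10·x^2 + 40·x^3 + 80·x^4 + 64·x^5)·Dx  (order 1).
h: a_k = -1, -14, -87, -412, -2025, -9594, -42987, -190904, -834957, …
ICs: h(0) = -1.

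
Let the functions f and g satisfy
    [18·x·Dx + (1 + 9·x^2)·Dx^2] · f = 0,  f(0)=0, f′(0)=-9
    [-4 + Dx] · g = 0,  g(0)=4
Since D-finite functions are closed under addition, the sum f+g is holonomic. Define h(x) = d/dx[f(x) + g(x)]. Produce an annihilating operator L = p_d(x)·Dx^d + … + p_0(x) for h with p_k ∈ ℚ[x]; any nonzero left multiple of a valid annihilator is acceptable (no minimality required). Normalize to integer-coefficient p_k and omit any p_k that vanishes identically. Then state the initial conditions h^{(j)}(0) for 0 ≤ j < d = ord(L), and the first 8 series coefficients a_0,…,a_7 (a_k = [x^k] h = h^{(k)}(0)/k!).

L = (36 - 144·x - 972·x^2 - 1296·x^3) + (-17 + 99·x^2 - 648·x^4)·Dx + (2 + 9·x + 36·x^2 + 81·x^3 + 162·x^4)·Dx^2  (order 2).
h: a_k = 7, 64, 209, 512/3, -1675/3, 2048/15, 299341/45, 16384/315, …
ICs: h(0) = 7, h′(0) = 64.

f: a_k = 0, -9, 0, 27, 0, -729/5, 0, 6561/7, …
g: a_k = 4, 16, 32, 128/3, 128/3, 512/15, 1024/45, 4096/315, …
Weyl lclm of L_f,L_g ⇒ L₀ (ord ≤ 3).
h₀' ⇒ L via d/dx closure of L₀.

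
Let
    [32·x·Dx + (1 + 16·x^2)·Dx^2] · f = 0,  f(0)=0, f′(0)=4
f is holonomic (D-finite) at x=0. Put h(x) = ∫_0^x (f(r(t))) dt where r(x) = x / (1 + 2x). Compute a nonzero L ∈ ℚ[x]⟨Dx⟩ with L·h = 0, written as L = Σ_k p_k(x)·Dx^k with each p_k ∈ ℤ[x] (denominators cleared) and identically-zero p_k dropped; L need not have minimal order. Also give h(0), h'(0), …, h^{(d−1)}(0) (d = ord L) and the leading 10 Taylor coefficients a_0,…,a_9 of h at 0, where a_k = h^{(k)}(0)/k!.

L = (4 + 40·x)·Dx^2 + (1 + 4·x + 20·x^2)·Dx^3  (order 3).
h: a_k = 0, 0, 2, -8/3, -4/3, 96/5, -608/15, -1408/21, 4448/7, -3584/3, …
ICs: h(0) = 0, h′(0) = 0, h′′(0) = 4.

f: a_k = 0, 4, 0, -64/3, 0, 1024/5, 0, -16384/7, 0, 262144/9, …
h₀=f(r): pull back L_f along r ⇒ L₀.
h=∫h₀ ⇒ L = L₀·Dx.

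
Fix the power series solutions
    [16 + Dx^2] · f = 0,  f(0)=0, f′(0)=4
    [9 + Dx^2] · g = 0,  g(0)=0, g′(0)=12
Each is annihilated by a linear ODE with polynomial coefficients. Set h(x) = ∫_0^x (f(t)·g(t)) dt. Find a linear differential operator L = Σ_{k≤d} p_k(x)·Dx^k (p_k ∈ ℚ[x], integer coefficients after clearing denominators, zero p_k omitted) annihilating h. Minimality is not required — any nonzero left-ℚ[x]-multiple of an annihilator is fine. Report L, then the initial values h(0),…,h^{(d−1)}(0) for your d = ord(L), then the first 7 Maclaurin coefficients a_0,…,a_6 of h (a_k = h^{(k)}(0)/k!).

L = 49·Dx + 50·Dx^3 + Dx^5  (order 5).
h: a_k = 0, 0, 0, 16, 0, -40, 0, …
ICs: h(0) = 0, h′(0) = 0, h′′(0) = 0, h′′′(0) = 96, h′′′′(0) = 0.

f: a_k = 0, 4, 0, -32/3, 0, 128/15, 0, …
g: a_k = 0, 12, 0, -18, 0, 81/10, 0, …
h₀=f·g: eliminate ⇒ L₀, order ≤ 2·2.
Integrate: L := L₀·Dx.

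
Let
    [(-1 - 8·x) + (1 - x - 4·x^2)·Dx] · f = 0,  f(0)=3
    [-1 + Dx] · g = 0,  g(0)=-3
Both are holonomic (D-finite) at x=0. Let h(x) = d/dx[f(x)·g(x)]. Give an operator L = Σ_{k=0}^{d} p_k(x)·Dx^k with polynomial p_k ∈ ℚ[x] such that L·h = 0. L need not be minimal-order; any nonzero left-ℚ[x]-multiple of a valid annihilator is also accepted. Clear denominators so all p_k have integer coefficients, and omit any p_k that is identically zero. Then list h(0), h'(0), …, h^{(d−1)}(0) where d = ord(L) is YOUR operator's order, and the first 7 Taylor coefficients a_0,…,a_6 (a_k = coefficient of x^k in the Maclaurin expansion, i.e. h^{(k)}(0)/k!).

f: a_k = 3, 3, 15, 27, 87, 195, 543, …
g: a_k = -3, -3, -3/2, -1/2, -1/8, -1/40, -1/240, …
f·g: L₀ = L_f ⊗_s L_g, ord ≤ 1·1.
Derive L from L₀ (diff closure).
L = (13 + 36·x + 65·x^2 - 56·x^3 + 16·x^4) + (-2 - 5·x + 19·x^2 + 24·x^3 - 16·x^4)·Dx  (order 1).
h: a_k = -18, -117, -396, -2931/2, -17889/4, -566391/40, -831287/20, …
ICs: h(0) = -18.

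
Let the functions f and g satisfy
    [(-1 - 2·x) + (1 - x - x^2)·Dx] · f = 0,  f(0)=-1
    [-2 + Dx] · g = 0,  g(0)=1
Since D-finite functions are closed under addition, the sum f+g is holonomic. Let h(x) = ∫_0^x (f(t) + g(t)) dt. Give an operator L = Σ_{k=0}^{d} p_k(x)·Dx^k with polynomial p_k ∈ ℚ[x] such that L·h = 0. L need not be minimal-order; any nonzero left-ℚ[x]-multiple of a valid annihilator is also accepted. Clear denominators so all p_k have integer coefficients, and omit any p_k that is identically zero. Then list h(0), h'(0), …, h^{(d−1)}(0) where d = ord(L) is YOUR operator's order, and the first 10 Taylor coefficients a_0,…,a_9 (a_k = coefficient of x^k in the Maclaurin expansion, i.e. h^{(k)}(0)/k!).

f: a_k = -1, -1, -2, -3, -5, -8, -13, -21, -34, -55, …
g: a_k = 1, 2, 2, 4/3, 2/3, 4/15, 4/45, 8/315, 2/315, 4/2835, …
Sum ⇒ L₀ = lclm(L_f,L_g) in ℚ(x)⟨Dx⟩.
Integrate: L := L₀·Dx.
L = (-4 - 8·x - 24·x^2 - 8·x^3)·Dx + (14·x + 10·x^2 - 8·x^3 - 4·x^4)·Dx^2 + (1 - 5·x + x^2 + 6·x^3 + 2·x^4)·Dx^3  (order 3).
h: a_k = 0, 0, 1/2, 0, -5/12, -13/15, -58/45, -83/45, -6607/2520, -10708/2835, …
ICs: h(0) = 0, h′(0) = 0, h′′(0) = 1.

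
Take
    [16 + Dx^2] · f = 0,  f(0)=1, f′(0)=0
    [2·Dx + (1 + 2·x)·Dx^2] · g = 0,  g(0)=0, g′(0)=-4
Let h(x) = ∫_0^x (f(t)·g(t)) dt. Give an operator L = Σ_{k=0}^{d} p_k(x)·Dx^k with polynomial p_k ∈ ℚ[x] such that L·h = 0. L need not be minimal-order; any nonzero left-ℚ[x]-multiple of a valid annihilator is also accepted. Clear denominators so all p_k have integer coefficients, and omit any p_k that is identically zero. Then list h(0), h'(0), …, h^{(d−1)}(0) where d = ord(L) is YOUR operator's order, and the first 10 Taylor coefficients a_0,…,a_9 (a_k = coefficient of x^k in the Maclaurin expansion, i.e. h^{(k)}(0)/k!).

f: a_k = 1, 0, -8, 0, 32/3, 0, -256/45, 0, 512/315, 0, …
g: a_k = 0, -4, 4, -16/3, 8, -64/5, 64/3, -256/7, 64, -1024/9, …
f·g: L₀ = L_f ⊗_s L_g, ord ≤ 2·2.
Integrate: L := L₀·Dx.
L = (2688 + 27648·x + 93184·x^2 + 131072·x^3 + 65536·x^4)·Dx + (896 + 5888·x + 12288·x^2 + 8192·x^3)·Dx^2 + (408 + 3712·x + 11904·x^2 + 16384·x^3 + 8192·x^4)·Dx^3 + (56 + 368·x + 768·x^2 + 512·x^3)·Dx^4 + (15 + 124·x + 380·x^2 + 512·x^3 + 256·x^4)·Dx^5  (order 5).
h: a_k = 0, 0, -2, 4/3, 20/3, -24/5, -32/15, 0, 416/105, -1984/405, …
ICs: h(0) = 0, h′(0) = 0, h′′(0) = -4, h′′′(0) = 8, h′′′′(0) = 160.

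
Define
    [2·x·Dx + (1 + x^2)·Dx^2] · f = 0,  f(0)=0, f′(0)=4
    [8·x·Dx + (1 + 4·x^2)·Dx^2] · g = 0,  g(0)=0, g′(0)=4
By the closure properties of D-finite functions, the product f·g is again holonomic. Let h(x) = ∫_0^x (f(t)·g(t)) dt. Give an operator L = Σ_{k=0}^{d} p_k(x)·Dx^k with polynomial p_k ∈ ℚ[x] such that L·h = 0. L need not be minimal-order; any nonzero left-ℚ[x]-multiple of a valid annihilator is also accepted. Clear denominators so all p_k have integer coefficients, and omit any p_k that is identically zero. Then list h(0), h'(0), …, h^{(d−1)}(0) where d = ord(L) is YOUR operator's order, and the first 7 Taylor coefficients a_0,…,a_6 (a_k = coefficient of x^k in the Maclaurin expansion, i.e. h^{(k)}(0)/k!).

f: a_k = 0, 4, 0, -4/3, 0, 4/5, 0, …
g: a_k = 0, 4, 0, -16/3, 0, 64/5, 0, …
Sym-product of L_f,L_g gives L₀ (≤ ord 4).
Integrate: L := L₀·Dx.
L = (-96·x - 800·x^3 - 1024·x^5 + 640·x^7 + 1536·x^9)·Dx^2 + (-20 - 412·x^2 - 1440·x^4 - 896·x^6 + 2240·x^8 + 2304·x^10)·Dx^3 + (-40·x - 280·x^3 - 480·x^5 + 272·x^7 + 1280·x^9 + 768·x^11)·Dx^4 + (-1 - 10·x^2 - 29·x^4 + 116·x^8 + 160·x^10 + 64·x^12)·Dx^5  (order 5).
h: a_k = 0, 0, 0, 16/3, 0, -16/3, 0, …
ICs: h(0) = 0, h′(0) = 0, h′′(0) = 0, h′′′(0) = 32, h′′′′(0) = 0.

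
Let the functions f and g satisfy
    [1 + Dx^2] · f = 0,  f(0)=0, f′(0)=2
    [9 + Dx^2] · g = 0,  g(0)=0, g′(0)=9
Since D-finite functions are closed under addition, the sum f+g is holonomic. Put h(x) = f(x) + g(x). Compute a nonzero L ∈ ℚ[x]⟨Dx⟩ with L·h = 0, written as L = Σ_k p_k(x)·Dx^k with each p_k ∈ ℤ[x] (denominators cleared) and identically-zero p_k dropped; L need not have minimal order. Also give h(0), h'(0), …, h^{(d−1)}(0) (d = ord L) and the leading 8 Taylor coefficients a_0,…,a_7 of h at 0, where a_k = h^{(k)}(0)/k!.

L = 9 + 10·Dx^2 + Dx^4  (order 4).
h: a_k = 0, 11, 0, -83/6, 0, 731/120, 0, -6563/5040, …
ICs: h(0) = 0, h′(0) = 11, h′′(0) = 0, h′′′(0) = -83.

f: a_k = 0, 2, 0, -1/3, 0, 1/60, 0, -1/2520, …
g: a_k = 0, 9, 0, -27/2, 0, 243/40, 0, -729/560, …
h₀=f+g: left-lcm gives L₀, ord ≤ 4.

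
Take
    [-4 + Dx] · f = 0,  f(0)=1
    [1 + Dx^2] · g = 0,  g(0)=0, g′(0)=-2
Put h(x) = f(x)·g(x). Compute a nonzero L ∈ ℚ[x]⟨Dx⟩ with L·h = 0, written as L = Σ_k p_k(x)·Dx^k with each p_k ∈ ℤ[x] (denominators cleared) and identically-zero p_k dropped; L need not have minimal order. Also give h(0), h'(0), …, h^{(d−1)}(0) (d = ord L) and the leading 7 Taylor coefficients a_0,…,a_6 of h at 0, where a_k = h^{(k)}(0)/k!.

f: a_k = 1, 4, 8, 32/3, 32/3, 128/15, 256/45, …
g: a_k = 0, -2, 0, 1/3, 0, -1/60, 0, …
f·g: L₀ = L_f ⊗_s L_g, ord ≤ 1·2.
L = 17 - 8·Dx + Dx^2  (order 2).
h: a_k = 0, -2, -8, -47/3, -20, -1121/60, -611/45, …
ICs: h(0) = 0, h′(0) = -2.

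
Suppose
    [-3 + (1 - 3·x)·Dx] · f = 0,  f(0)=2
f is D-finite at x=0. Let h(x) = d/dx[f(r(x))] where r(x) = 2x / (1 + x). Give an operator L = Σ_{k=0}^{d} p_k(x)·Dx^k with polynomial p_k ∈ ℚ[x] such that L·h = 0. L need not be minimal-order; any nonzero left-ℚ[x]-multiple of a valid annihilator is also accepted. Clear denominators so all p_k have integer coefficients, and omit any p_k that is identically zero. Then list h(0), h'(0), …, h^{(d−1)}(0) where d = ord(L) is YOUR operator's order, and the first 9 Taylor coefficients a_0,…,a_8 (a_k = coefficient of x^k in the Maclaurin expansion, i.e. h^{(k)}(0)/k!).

L = 10 + (-1 + 5·x)·Dx  (order 1).
h: a_k = 12, 120, 900, 6000, 37500, 225000, 1312500, 7500000, 42187500, …
ICs: h(0) = 12.

f: a_k = 2, 6, 18, 54, 162, 486, 1458, 4374, 13122, …
Substitute x→r, Dx→(1/r')Dx; clear ⇒ L₀.
Differentiate: ansatz ord ≤ ord L₀ ⇒ L.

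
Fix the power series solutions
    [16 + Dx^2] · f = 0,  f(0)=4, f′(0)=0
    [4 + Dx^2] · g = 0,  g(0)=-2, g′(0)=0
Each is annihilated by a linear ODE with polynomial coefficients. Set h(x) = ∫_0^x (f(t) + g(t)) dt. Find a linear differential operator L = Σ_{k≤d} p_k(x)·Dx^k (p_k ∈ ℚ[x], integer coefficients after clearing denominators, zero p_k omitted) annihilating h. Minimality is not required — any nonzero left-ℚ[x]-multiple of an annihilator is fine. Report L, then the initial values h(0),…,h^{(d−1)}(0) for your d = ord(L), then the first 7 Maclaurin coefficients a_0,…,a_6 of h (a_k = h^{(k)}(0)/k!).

L = 64·Dx + 20·Dx^3 + Dx^5  (order 5).
h: a_k = 0, 2, 0, -28/3, 0, 124/15, 0, …
ICs: h(0) = 0, h′(0) = 2, h′′(0) = 0, h′′′(0) = -56, h′′′′(0) = 0.

f: a_k = 4, 0, -32, 0, 128/3, 0, -1024/45, …
g: a_k = -2, 0, 4, 0, -4/3, 0, 8/45, …
L₀ := lclm(L_f,L_g); ord L₀ ≤ 2+2.
∫: right-multiply L₀ by Dx.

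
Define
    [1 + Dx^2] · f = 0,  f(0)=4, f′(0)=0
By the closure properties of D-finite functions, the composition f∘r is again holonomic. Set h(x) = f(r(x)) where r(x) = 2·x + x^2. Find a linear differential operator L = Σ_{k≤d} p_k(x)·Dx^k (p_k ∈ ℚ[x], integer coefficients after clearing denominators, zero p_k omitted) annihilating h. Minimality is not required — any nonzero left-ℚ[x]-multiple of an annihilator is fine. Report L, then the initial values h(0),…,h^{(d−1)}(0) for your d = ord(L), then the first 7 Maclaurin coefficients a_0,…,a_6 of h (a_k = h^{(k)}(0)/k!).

f: a_k = 4, 0, -2, 0, 1/6, 0, -1/180, …
L₀ from L_f via x↦r, Dx↦r'^{-1}Dx.
L = (4 + 12·x + 12·x^2 + 4·x^3) - Dx + (1 + x)·Dx^2  (order 2).
h: a_k = 4, 0, -8, -8, 2/3, 16/3, 164/45, …
ICs: h(0) = 4, h′(0) = 0.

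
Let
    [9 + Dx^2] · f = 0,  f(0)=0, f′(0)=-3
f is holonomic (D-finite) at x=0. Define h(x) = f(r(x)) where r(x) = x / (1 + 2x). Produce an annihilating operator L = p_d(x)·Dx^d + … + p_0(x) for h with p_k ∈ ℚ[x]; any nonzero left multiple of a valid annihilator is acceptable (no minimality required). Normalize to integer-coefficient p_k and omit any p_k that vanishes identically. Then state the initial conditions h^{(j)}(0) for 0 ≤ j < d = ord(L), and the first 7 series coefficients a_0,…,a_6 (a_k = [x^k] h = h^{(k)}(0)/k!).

L = 9 + (4 + 24·x + 48·x^2 + 32·x^3)·Dx + (1 + 8·x + 24·x^2 + 32·x^3 + 16·x^4)·Dx^2  (order 2).
h: a_k = 0, -3, 6, -15/2, -3, 2319/40, -975/4, …
ICs: h(0) = 0, h′(0) = -3.

f: a_k = 0, -3, 0, 9/2, 0, -81/40, 0, …
Substitute x→r, Dx→(1/r')Dx; clear ⇒ L₀.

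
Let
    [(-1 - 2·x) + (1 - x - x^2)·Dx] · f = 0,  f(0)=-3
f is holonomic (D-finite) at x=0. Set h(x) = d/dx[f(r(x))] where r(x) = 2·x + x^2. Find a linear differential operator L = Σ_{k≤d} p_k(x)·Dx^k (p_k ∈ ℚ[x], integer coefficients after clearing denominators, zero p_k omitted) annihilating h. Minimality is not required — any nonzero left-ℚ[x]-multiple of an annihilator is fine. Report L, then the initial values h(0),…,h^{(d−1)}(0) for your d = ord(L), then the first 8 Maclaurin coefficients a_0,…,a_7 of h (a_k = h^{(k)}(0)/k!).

L = (9 + 42·x + 105·x^2 + 164·x^3 + 141·x^4 + 60·x^5 + 10·x^6) + (-1 - 3·x + 9·x^2 + 39·x^3 + 55·x^4 + 39·x^5 + 14·x^6 + 2·x^7)·Dx  (order 1).
h: a_k = -6, -54, -288, -1416, -6510, -28710, -123144, -517368, …
ICs: h(0) = -6.

f: a_k = -3, -3, -6, -9, -15, -24, -39, -63, …
L₀ from L_f via x↦r, Dx↦r'^{-1}Dx.
h₀' ⇒ L via d/dx closure of L₀.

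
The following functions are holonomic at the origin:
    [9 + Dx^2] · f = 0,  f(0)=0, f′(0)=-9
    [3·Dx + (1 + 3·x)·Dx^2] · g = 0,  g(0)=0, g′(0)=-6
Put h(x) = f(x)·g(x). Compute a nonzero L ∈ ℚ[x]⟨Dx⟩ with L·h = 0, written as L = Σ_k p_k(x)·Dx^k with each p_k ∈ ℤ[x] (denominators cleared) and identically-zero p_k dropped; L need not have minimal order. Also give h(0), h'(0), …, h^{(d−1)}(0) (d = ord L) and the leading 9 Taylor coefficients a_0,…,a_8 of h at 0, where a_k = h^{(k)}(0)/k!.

L = (-81 + 486·x + 4617·x^2 + 11664·x^3 + 8748·x^4) + (36 + 540·x + 1944·x^2 + 1944·x^3)·Dx + (180·x + 1134·x^2 + 2592·x^3 + 1944·x^4)·Dx^2 + (4 + 60·x + 216·x^2 + 216·x^3)·Dx^3 + (1 + 14·x + 69·x^2 + 144·x^3 + 108·x^4)·Dx^4  (order 4).
h: a_k = 0, 0, 54, -81, 81, -243, 2673/4, -67797/40, 247131/56, …
ICs: h(0) = 0, h′(0) = 0, h′′(0) = 108, h′′′(0) = -486.

f: a_k = 0, -9, 0, 27/2, 0, -243/40, 0, 729/560, 0, …
g: a_k = 0, -6, 9, -18, 81/2, -486/5, 243, -4374/7, 6561/4, …
L₀ := L_f ⊗_s L_g (sym. prod.), ord ≤ 4.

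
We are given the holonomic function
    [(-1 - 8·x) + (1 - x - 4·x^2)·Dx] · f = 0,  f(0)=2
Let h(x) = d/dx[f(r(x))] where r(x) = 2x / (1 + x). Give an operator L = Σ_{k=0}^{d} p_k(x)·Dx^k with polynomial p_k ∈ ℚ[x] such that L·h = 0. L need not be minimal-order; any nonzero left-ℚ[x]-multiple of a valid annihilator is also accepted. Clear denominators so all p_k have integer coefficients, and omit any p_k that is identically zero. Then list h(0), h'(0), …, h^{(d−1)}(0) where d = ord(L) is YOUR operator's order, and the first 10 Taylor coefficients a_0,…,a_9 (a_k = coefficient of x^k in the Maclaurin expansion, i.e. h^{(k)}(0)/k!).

L = (18 + 102·x + 918·x^2 + 578·x^3) + (-1 - 18·x + 306·x^3 + 289·x^4)·Dx  (order 1).
h: a_k = 4, 72, 204, 2448, 5780, 62424, 137564, 1414944, 3006756, 30067560, …
ICs: h(0) = 4.

f: a_k = 2, 2, 10, 18, 58, 130, 362, 882, 2330, 5858, …
Change of var in L_f (x↦r) gives L₀.
Derive L from L₀ (diff closure).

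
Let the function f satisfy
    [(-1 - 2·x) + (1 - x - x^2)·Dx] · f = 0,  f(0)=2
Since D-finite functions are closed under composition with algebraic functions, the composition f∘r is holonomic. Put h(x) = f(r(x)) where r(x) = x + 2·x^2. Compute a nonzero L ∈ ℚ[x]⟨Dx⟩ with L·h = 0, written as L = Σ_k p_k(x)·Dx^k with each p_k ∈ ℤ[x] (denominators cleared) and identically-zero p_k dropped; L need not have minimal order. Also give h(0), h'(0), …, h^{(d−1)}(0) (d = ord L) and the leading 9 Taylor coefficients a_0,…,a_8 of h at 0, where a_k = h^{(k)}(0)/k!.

L = (1 + 6·x + 12·x^2 + 16·x^3) + (-1 + x + 3·x^2 + 4·x^3 + 4·x^4)·Dx  (order 1).
h: a_k = 2, 2, 8, 22, 62, 168, 474, 1314, 3656, …
ICs: h(0) = 2.

f: a_k = 2, 2, 4, 6, 10, 16, 26, 42, 68, …
Change of var in L_f (x↦r) gives L₀.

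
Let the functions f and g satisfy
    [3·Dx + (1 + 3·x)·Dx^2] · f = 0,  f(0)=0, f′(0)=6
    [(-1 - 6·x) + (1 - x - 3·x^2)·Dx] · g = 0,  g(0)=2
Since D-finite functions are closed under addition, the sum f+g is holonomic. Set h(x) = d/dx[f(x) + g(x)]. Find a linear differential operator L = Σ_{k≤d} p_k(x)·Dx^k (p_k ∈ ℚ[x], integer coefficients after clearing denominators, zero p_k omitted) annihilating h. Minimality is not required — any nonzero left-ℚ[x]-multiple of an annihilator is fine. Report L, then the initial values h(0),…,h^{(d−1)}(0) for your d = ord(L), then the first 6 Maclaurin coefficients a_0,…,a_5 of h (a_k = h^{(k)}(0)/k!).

f: a_k = 0, 6, -9, 18, -81/2, 486/5, …
g: a_k = 2, 2, 8, 14, 38, 80, …
h₀=f+g: left-lcm gives L₀, ord ≤ 3.
Differentiate: ansatz ord ≤ ord L₀ ⇒ L.
L = (-270 - 1422·x - 3780·x^2 - 2916·x^3 - 2916·x^4) + (-24 - 468·x - 2736·x^2 - 5616·x^3 - 5994·x^4 - 4860·x^5)·Dx + (11 + 79·x + 129·x^2 - 171·x^3 - 783·x^4 - 1377·x^5 - 972·x^6)·Dx^2  (order 2).
h: a_k = 8, -2, 96, -10, 886, -294, …
ICs: h(0) = 8, h′(0) = -2.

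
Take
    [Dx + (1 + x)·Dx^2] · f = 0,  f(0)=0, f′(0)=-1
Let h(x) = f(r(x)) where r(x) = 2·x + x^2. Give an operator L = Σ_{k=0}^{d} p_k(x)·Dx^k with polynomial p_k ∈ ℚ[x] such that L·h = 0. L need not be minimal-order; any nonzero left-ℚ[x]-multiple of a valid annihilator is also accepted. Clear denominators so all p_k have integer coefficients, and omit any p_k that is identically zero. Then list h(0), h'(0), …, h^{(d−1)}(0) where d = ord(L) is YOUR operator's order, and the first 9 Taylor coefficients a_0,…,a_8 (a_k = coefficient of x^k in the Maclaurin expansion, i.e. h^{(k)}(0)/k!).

L = Dx + (1 + x)·Dx^2  (order 2).
h: a_k = 0, -2, 1, -2/3, 1/2, -2/5, 1/3, -2/7, 1/4, …
ICs: h(0) = 0, h′(0) = -2.

f: a_k = 0, -1, 1/2, -1/3, 1/4, -1/5, 1/6, -1/7, 1/8, …
f∘r: x↦r, Dx↦Dx/r' in L_f ⇒ L₀.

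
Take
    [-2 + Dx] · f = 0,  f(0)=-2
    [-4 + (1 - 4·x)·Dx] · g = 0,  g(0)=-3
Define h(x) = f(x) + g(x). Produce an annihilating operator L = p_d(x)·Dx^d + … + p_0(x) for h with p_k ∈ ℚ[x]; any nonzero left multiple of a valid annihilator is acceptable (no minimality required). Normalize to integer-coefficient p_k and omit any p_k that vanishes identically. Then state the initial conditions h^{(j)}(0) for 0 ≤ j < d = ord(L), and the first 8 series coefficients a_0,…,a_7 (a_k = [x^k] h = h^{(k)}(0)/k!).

f: a_k = -2, -4, -4, -8/3, -4/3, -8/15, -8/45, -16/315, …
g: a_k = -3, -12, -48, -192, -768, -3072, -12288, -49152, …
f+g: L₀ = lclm(L_f,L_g), ord ≤ 1+1.
L = (24 + 32·x) + (-14 - 16·x + 32·x^2)·Dx + (1 - 16·x^2)·Dx^2  (order 2).
h: a_k = -5, -16, -52, -584/3, -2308/3, -46088/15, -552968/45, -15482896/315, …
ICs: h(0) = -5, h′(0) = -16.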